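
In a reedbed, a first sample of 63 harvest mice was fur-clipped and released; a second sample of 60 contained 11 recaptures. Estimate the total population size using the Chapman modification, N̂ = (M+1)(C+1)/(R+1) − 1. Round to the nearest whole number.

N̂ = (63+1)(60+1)/(11+1) − 1 = 64·61/12 − 1
= 3904/12 − 1 ≈ 325.3 − 1 ≈ 324.3 → 324

N ≈ 324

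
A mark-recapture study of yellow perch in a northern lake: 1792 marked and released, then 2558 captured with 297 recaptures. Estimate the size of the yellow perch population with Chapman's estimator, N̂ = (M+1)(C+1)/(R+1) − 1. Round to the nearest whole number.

N ≈ 15,396

N̂ = (1792+1)(2558+1)/(297+1) − 1 = 1793·2559/298 − 1
= 4588287/298 − 1 ≈ 15396.9 − 1 ≈ 15395.9 → 15396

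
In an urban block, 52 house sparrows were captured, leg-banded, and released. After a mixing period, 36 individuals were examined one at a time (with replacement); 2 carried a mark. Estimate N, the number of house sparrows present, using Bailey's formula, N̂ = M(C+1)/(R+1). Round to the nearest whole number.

N̂ = 52·(36+1)/(2+1) = 52·37/3 = 1924/3 ≈ 641.3 → 641

N ≈ 641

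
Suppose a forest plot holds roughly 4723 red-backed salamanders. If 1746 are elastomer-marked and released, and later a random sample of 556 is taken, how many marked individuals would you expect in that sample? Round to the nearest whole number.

expected recaptures ≈ 206

Expected recaptures E[R] = M·C / N.
E[R] = 1746 × 556 / 4723 = 970776 / 4723 ≈ 205.5 → 206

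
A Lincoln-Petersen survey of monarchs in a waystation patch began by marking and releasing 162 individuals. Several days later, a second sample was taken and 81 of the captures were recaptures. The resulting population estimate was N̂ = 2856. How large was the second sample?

From N = M·C/R: C = N·R / M = 2856·81 / 162 = 231336 / 162 = 1428.

C = 1428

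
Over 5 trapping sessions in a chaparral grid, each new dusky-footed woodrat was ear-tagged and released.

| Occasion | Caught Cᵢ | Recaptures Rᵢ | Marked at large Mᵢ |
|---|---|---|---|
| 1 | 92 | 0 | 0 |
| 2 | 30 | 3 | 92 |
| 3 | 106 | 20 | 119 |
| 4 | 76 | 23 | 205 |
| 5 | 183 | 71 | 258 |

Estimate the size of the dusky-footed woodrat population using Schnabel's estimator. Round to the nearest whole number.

N ≈ 668

Σ MᵢCᵢ = 0·92 + 92·30 + 119·106 + 205·76 + 258·183 = 0 + 2760 + 12614 + 15580 + 47214 = 78168
Σ Rᵢ = 0 + 3 + 20 + 23 + 71 = 117
N̂ = 78168 / 117 ≈ 668.1 → 668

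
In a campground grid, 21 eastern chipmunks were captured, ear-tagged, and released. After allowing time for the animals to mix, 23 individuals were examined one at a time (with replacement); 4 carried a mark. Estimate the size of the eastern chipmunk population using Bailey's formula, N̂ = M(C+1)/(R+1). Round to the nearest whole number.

N ≈ 101

N̂ = 21·(23+1)/(4+1) = 21·24/5 = 504/5 ≈ 100.8 → 101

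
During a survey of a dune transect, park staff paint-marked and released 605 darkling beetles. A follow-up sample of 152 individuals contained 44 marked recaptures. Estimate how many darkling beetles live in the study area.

Lincoln-Petersen assumes M/N = R/C, so N = M·C / R.
N = (605 × 152) / 44 = 91960 / 44 = 2090

N = 2090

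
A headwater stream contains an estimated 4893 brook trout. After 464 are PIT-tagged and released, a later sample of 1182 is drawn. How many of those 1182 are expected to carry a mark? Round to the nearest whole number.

expected recaptures ≈ 112

The marked fraction of the population is 464/4893, so in a sample of 1182 expect C·(M/N) marked.
E[R] = 464 × 1182 / 4893 = 548448 / 4893 ≈ 112.1 → 112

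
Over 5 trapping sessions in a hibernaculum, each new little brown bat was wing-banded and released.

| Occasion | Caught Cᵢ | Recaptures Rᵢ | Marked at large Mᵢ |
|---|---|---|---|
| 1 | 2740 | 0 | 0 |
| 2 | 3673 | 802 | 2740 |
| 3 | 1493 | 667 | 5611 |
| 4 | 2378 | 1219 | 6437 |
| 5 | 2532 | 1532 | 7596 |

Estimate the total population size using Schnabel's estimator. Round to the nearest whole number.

Σ MᵢCᵢ = 0·2740 + 2740·3673 + 5611·1493 + 6437·2378 + 7596·2532 = 0 + 10064020 + 8377223 + 15307186 + 19233072 = 52981501
Σ Rᵢ = 0 + 802 + 667 + 1219 + 1532 = 4220
N̂ = 52981501 / 4220 ≈ 12554.9 → 12555

N ≈ 12,555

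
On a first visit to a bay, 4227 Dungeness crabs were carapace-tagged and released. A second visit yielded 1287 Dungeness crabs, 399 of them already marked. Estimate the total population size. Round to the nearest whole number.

If marked individuals mix randomly, R/C ≈ M/N, giving N ≈ M·C/R.
N = (4227 × 1287) / 399 = 5440149 / 399 ≈ 13634.46 → 13634

N ≈ 13,634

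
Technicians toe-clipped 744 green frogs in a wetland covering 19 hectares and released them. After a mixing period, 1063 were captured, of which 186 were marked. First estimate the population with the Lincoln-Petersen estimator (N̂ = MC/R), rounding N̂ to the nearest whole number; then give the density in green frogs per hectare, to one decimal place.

N̂ = 744·1063/186 = 790872/186 = 4252
Density = N̂ / area = 4252 / 19 ≈ 223.79 → 223.8 per hectare

density ≈ 223.8 green frogs per hectare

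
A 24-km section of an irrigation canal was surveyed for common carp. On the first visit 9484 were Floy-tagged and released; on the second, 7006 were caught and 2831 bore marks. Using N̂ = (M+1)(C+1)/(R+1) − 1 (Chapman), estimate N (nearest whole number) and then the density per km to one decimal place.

density ≈ 977.8 common carp per km

N̂ = 9485·7007/2832 − 1 = 66461395/2832 − 1 ≈ 23467.0 → 23467
Density = N̂ / area = 23467 / 24 ≈ 977.79 → 977.8 per km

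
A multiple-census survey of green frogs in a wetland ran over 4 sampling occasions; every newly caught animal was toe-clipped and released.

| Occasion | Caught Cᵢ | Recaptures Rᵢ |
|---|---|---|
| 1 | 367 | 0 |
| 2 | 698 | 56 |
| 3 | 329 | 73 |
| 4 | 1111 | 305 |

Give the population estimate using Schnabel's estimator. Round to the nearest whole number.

N ≈ 4593

Marked at large before each occasion: Mᵢ = Σⱼ<ᵢ (Cⱼ − Rⱼ) → M1=0, M2=367, M3=1009, M4=1265
Σ MᵢCᵢ = 0·367 + 367·698 + 1009·329 + 1265·1111 = 0 + 256166 + 331961 + 1405415 = 1993542
Σ Rᵢ = 0 + 56 + 73 + 305 = 434
N̂ = 1993542 / 434 ≈ 4593.4 → 4593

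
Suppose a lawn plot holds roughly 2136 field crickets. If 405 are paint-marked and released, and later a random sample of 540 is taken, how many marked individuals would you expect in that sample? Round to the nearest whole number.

expected recaptures ≈ 102

The marked fraction of the population is 405/2136, so in a sample of 540 expect C·(M/N) marked.
E[R] = 405 × 540 / 2136 = 218700 / 2136 ≈ 102.4 → 102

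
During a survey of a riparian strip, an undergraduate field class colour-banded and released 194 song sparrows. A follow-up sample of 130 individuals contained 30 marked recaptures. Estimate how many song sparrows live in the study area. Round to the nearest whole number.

N ≈ 841

N = (194 × 130) / 30 = 25220 / 30 ≈ 840.7 → 841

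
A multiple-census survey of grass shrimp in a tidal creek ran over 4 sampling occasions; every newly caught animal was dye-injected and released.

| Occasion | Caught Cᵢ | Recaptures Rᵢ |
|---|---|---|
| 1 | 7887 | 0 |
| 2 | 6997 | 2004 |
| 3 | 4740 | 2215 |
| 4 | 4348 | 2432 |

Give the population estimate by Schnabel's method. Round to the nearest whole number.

N ≈ 27,547

Marked at large before each occasion: Mᵢ = Σⱼ<ᵢ (Cⱼ − Rⱼ) → M1=0, M2=7887, M3=12880, M4=15405
Σ MᵢCᵢ = 0·7887 + 7887·6997 + 12880·4740 + 15405·4348 = 0 + 55185339 + 61051200 + 66980940 = 183217479
Σ Rᵢ = 0 + 2004 + 2215 + 2432 = 6651
N̂ = 183217479 / 6651 ≈ 27547.4 → 27547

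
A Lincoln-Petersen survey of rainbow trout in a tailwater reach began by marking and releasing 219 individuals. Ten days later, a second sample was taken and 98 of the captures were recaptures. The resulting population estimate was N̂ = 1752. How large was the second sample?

From N = M·C/R: C = N·R / M = 1752·98 / 219 = 171696 / 219 = 784.

C = 784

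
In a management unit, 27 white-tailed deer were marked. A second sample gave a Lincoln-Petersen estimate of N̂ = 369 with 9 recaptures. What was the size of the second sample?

C = 123

From N = M·C/R: C = N·R / M = 369·9 / 27 = 3321 / 27 = 123.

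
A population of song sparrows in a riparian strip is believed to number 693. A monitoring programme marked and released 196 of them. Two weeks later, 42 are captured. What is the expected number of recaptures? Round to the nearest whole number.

Expected recaptures E[R] = M·C / N.
E[R] = 196 × 42 / 693 = 8232 / 693 ≈ 11.9 → 12

expected recaptures ≈ 12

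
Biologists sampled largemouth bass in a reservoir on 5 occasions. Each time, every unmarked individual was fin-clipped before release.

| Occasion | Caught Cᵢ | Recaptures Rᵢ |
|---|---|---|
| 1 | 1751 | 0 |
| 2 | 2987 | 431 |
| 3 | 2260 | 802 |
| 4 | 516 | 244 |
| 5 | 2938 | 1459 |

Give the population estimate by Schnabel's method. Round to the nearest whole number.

Marked at large before each occasion: Mᵢ = Σⱼ<ᵢ (Cⱼ − Rⱼ) → M1=0, M2=1751, M3=4307, M4=5765, M5=6037
Σ MᵢCᵢ = 0·1751 + 1751·2987 + 4307·2260 + 5765·516 + 6037·2938 = 0 + 5230237 + 9733820 + 2974740 + 17736706 = 35675503
Σ Rᵢ = 0 + 431 + 802 + 244 + 1459 = 2936
N̂ = 35675503 / 2936 ≈ 12151.1 → 12151

N ≈ 12,151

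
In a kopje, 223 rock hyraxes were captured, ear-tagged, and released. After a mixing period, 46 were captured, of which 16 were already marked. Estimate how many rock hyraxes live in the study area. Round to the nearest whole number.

N ≈ 641

If marked individuals mix randomly, R/C ≈ M/N, giving N ≈ M·C/R.
N = (223 × 46) / 16 = 10258 / 16 ≈ 641.1 → 641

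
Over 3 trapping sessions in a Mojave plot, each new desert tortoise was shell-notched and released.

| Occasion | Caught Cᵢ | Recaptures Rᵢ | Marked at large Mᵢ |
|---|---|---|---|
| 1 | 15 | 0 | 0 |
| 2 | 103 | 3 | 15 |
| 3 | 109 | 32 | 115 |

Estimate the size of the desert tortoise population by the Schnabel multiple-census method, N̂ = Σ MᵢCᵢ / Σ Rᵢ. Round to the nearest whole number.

Σ MᵢCᵢ = 0·15 + 15·103 + 115·109 = 0 + 1545 + 12535 = 14080
Σ Rᵢ = 0 + 3 + 32 = 35
N̂ = 14080 / 35 ≈ 402.3 → 402

N ≈ 402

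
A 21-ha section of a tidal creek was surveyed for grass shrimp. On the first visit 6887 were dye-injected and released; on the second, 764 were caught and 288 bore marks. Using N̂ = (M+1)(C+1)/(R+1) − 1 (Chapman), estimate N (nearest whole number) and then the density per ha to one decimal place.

N̂ = 6888·765/289 − 1 = 5269320/289 − 1 ≈ 18231.9 → 18232
Density = N̂ / area = 18232 / 21 ≈ 868.19 → 868.2 per ha

density ≈ 868.2 grass shrimp per ha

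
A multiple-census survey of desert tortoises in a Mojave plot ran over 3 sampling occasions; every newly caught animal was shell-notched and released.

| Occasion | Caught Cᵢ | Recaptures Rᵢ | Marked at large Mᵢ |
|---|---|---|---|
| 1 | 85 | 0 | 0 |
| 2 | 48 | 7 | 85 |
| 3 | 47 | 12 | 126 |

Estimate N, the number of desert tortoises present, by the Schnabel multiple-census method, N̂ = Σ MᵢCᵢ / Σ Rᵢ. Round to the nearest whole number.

Σ MᵢCᵢ = 0·85 + 85·48 + 126·47 = 0 + 4080 + 5922 = 10002
Σ Rᵢ = 0 + 7 + 12 = 19
N̂ = 10002 / 19 ≈ 526.4 → 526

N ≈ 526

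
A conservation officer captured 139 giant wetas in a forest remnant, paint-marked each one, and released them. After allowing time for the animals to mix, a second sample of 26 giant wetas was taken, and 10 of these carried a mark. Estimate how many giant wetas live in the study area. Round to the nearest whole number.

N ≈ 361

Lincoln-Petersen assumes M/N = R/C, so N = M·C / R.
N = (139 × 26) / 10 = 3614 / 10 ≈ 361.4 → 361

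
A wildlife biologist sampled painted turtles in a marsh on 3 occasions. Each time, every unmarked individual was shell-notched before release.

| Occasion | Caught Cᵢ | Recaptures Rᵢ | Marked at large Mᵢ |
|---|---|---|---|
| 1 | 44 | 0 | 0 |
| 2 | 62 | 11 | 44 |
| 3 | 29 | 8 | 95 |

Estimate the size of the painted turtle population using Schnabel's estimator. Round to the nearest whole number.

Σ MᵢCᵢ = 0·44 + 44·62 + 95·29 = 0 + 2728 + 2755 = 5483
Σ Rᵢ = 0 + 11 + 8 = 19
N̂ = 5483 / 19 ≈ 288.6 → 289

N ≈ 289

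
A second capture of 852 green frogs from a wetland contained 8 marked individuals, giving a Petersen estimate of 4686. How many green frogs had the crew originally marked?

M = 44

From N = M·C/R: M = N·R / C = 4686·8 / 852 = 37488 / 852 = 44.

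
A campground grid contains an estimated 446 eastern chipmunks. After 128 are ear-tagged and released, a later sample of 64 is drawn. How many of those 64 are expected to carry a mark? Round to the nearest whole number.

The marked fraction of the population is 128/446, so in a sample of 64 expect C·(M/N) marked.
E[R] = 128 × 64 / 446 = 8192 / 446 ≈ 18.4 → 18

expected recaptures ≈ 18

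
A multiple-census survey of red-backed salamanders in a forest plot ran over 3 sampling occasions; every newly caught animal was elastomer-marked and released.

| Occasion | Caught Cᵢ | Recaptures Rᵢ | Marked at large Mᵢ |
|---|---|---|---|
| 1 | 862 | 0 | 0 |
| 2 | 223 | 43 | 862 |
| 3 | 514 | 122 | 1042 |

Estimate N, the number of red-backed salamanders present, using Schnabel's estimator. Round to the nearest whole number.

Σ MᵢCᵢ = 0·862 + 862·223 + 1042·514 = 0 + 192226 + 535588 = 727814
Σ Rᵢ = 0 + 43 + 122 = 165
N̂ = 727814 / 165 ≈ 4411.0 → 4411

N ≈ 4411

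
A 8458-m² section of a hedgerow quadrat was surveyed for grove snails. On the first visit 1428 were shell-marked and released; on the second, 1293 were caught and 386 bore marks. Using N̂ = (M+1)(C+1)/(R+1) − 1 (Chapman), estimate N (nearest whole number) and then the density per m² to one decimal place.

density ≈ 0.6 grove snails per m²

N̂ = 1429·1294/387 − 1 = 1849126/387 − 1 ≈ 4777.1 → 4777
Density = N̂ / area = 4777 / 8458 ≈ 0.56 → 0.6 per m²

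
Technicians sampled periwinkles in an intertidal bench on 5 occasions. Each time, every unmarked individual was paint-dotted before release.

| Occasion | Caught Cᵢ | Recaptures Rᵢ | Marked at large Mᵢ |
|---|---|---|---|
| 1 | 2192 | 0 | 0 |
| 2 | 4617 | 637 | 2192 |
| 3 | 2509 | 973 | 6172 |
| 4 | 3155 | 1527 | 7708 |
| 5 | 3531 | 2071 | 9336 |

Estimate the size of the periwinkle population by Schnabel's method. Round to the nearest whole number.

Σ MᵢCᵢ = 0·2192 + 2192·4617 + 6172·2509 + 7708·3155 + 9336·3531 = 0 + 10120464 + 15485548 + 24318740 + 32965416 = 82890168
Σ Rᵢ = 0 + 637 + 973 + 1527 + 2071 = 5208
N̂ = 82890168 / 5208 ≈ 15915.9 → 15916

N ≈ 15,916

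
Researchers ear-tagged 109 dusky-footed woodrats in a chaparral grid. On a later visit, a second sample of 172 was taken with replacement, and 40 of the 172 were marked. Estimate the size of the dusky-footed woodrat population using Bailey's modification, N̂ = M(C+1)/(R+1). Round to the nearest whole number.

N̂ = 109·(172+1)/(40+1) = 109·173/41 = 18857/41 ≈ 459.9 → 460

N ≈ 460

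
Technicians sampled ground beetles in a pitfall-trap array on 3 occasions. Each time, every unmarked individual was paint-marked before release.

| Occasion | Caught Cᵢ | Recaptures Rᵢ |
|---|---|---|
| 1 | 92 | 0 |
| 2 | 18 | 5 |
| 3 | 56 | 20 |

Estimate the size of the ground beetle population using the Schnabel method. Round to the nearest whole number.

Marked at large before each occasion: Mᵢ = Σⱼ<ᵢ (Cⱼ − Rⱼ) → M1=0, M2=92, M3=105
Σ MᵢCᵢ = 0·92 + 92·18 + 105·56 = 0 + 1656 + 5880 = 7536
Σ Rᵢ = 0 + 5 + 20 = 25
N̂ = 7536 / 25 ≈ 301.4 → 301

N ≈ 301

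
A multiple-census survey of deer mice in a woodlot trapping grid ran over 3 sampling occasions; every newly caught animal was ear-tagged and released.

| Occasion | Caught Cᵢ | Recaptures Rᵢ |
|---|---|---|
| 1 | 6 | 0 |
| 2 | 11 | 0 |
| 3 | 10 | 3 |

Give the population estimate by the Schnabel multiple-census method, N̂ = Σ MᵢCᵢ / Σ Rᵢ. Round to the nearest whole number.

Marked at large before each occasion: Mᵢ = Σⱼ<ᵢ (Cⱼ − Rⱼ) → M1=0, M2=6, M3=17
Σ MᵢCᵢ = 0·6 + 6·11 + 17·10 = 0 + 66 + 170 = 236
Σ Rᵢ = 0 + 0 + 3 = 3
N̂ = 236 / 3 ≈ 78.7 → 79

N ≈ 79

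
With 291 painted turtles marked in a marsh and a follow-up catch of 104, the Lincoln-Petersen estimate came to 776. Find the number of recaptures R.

From N = M·C/R: R = M·C / N = 291·104 / 776 = 30264 / 776 = 39.

R = 39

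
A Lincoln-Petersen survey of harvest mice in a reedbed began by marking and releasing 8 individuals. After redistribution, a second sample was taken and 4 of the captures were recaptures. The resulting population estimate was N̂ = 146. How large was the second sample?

C = 73

From N = M·C/R: C = N·R / M = 146·4 / 8 = 584 / 8 = 73.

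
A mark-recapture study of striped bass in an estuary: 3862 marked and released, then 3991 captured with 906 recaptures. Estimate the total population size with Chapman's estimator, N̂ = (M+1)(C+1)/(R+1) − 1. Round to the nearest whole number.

N ≈ 17,001

N̂ = (3862+1)(3991+1)/(906+1) − 1 = 3863·3992/907 − 1
= 15421096/907 − 1 ≈ 17002.3 − 1 ≈ 17001.3 → 17001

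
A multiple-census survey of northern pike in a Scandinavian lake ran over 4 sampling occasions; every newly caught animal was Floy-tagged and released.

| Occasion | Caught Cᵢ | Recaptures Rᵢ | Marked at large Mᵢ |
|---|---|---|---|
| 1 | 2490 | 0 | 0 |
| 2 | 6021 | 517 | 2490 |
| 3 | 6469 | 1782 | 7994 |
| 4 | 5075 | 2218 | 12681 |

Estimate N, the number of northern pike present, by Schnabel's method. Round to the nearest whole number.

N ≈ 29,015

Σ MᵢCᵢ = 0·2490 + 2490·6021 + 7994·6469 + 12681·5075 = 0 + 14992290 + 51713186 + 64356075 = 131061551
Σ Rᵢ = 0 + 517 + 1782 + 2218 = 4517
N̂ = 131061551 / 4517 ≈ 29015.2 → 29015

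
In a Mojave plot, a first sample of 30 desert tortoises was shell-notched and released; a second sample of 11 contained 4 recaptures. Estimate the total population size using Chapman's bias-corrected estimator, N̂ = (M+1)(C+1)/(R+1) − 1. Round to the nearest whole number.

N ≈ 73

N̂ = (30+1)(11+1)/(4+1) − 1 = 31·12/5 − 1
= 372/5 − 1 ≈ 74.4 − 1 ≈ 73.4 → 73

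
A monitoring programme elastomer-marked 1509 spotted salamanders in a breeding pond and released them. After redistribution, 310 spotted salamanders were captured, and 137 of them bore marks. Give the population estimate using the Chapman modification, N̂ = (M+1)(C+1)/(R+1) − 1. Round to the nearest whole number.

N̂ = (1509+1)(310+1)/(137+1) − 1 = 1510·311/138 − 1
= 469610/138 − 1 ≈ 3403.0 − 1 ≈ 3402.0 → 3402

N ≈ 3402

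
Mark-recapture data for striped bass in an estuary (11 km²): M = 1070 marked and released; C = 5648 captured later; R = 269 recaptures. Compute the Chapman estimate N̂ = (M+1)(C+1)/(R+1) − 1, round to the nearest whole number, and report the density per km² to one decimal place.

N̂ = 1071·5649/270 − 1 = 6050079/270 − 1 ≈ 22406.7 → 22407
Density = N̂ / area = 22407 / 11 = 2037.0 per km²

density ≈ 2037.0 striped bass per km²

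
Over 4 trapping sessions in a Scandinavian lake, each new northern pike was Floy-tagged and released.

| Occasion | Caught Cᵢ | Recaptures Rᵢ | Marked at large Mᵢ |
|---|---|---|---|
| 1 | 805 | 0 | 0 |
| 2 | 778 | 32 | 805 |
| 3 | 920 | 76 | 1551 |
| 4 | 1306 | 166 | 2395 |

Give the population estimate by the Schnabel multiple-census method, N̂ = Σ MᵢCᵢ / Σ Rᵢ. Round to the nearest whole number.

N ≈ 18,909

Σ MᵢCᵢ = 0·805 + 805·778 + 1551·920 + 2395·1306 = 0 + 626290 + 1426920 + 3127870 = 5181080
Σ Rᵢ = 0 + 32 + 76 + 166 = 274
N̂ = 5181080 / 274 ≈ 18909.1 → 18909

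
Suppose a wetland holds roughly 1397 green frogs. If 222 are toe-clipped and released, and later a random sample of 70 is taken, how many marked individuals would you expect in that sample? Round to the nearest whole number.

The marked fraction of the population is 222/1397, so in a sample of 70 expect C·(M/N) marked.
E[R] = 222 × 70 / 1397 = 15540 / 1397 ≈ 11.1 → 11

expected recaptures ≈ 11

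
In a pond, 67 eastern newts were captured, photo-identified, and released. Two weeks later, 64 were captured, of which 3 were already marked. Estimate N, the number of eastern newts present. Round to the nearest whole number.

N ≈ 1429

N = (67 × 64) / 3 = 4288 / 3 ≈ 1429.3 → 1429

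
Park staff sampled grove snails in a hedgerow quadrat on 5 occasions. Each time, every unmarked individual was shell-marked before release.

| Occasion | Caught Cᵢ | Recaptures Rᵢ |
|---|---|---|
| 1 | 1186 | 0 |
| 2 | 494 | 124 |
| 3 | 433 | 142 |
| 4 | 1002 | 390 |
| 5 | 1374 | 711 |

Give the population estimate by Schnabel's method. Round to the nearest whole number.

Marked at large before each occasion: Mᵢ = Σⱼ<ᵢ (Cⱼ − Rⱼ) → M1=0, M2=1186, M3=1556, M4=1847, M5=2459
Σ MᵢCᵢ = 0·1186 + 1186·494 + 1556·433 + 1847·1002 + 2459·1374 = 0 + 585884 + 673748 + 1850694 + 3378666 = 6488992
Σ Rᵢ = 0 + 124 + 142 + 390 + 711 = 1367
N̂ = 6488992 / 1367 ≈ 4746.9 → 4747

N ≈ 4747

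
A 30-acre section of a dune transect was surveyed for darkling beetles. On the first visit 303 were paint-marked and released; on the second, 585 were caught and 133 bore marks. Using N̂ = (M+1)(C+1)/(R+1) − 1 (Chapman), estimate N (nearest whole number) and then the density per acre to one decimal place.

density ≈ 44.3 darkling beetles per acre

N̂ = 304·586/134 − 1 = 178144/134 − 1 ≈ 1328.4 → 1328
Density = N̂ / area = 1328 / 30 ≈ 44.27 → 44.3 per acre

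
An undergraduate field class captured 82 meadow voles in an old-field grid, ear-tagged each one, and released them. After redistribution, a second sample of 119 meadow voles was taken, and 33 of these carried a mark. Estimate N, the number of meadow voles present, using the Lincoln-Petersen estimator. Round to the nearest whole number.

N ≈ 296

Lincoln-Petersen assumes M/N = R/C, so N = M·C / R.
N = (82 × 119) / 33 = 9758 / 33 ≈ 295.7 → 296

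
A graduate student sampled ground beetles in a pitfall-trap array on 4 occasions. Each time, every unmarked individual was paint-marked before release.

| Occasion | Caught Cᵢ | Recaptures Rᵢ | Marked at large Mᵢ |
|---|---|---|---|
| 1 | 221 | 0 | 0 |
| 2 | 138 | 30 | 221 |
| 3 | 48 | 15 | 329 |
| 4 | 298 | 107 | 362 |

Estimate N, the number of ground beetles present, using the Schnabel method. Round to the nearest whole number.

Σ MᵢCᵢ = 0·221 + 221·138 + 329·48 + 362·298 = 0 + 30498 + 15792 + 107876 = 154166
Σ Rᵢ = 0 + 30 + 15 + 107 = 152
N̂ = 154166 / 152 ≈ 1014.2 → 1014

N ≈ 1014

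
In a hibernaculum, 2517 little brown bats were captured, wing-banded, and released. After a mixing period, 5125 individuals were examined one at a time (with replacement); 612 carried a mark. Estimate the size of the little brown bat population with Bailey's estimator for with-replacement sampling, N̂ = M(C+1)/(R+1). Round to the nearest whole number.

N ≈ 21,048

N̂ = 2517·(5125+1)/(612+1) = 2517·5126/613 = 12902142/613 ≈ 21047.5 → 21048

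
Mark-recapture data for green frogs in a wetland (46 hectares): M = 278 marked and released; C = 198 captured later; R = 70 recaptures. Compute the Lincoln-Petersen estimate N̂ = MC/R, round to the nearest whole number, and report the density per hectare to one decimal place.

N̂ = 278·198/70 = 55044/70 ≈ 786.3 → 786
Density = N̂ / area = 786 / 46 ≈ 17.09 → 17.1 per hectare

density ≈ 17.1 green frogs per hectare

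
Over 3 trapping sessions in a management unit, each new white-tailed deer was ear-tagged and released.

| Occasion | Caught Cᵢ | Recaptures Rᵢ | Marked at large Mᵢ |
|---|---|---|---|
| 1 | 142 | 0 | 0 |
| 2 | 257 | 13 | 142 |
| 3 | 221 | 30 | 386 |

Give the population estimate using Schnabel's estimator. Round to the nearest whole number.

Σ MᵢCᵢ = 0·142 + 142·257 + 386·221 = 0 + 36494 + 85306 = 121800
Σ Rᵢ = 0 + 13 + 30 = 43
N̂ = 121800 / 43 ≈ 2832.6 → 2833

N ≈ 2833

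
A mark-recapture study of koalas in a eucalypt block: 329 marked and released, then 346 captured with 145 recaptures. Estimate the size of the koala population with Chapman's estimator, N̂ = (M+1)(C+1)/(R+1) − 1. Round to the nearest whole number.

N ≈ 783

N̂ = (329+1)(346+1)/(145+1) − 1 = 330·347/146 − 1
= 114510/146 − 1 ≈ 784.3 − 1 ≈ 783.3 → 783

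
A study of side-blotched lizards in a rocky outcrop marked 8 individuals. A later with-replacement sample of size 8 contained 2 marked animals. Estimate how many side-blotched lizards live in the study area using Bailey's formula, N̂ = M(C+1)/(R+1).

N = 24

N̂ = 8·(8+1)/(2+1) = 8·9/3 = 72/3 = 24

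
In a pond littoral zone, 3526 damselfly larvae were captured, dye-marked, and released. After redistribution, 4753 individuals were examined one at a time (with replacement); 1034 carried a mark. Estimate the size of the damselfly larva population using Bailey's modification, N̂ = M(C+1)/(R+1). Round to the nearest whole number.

N̂ = 3526·(4753+1)/(1034+1) = 3526·4754/1035 = 16762604/1035 ≈ 16195.8 → 16196

N ≈ 16,196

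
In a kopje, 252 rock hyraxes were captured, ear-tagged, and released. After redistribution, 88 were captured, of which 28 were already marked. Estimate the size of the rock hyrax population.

N = (252 × 88) / 28 = 22176 / 28 = 792

N = 792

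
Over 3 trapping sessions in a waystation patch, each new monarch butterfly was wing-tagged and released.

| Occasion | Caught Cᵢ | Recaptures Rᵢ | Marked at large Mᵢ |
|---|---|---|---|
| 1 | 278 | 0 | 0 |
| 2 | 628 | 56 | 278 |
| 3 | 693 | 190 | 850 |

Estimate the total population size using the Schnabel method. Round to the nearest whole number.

N ≈ 3104

Σ MᵢCᵢ = 0·278 + 278·628 + 850·693 = 0 + 174584 + 589050 = 763634
Σ Rᵢ = 0 + 56 + 190 = 246
N̂ = 763634 / 246 ≈ 3104.2 → 3104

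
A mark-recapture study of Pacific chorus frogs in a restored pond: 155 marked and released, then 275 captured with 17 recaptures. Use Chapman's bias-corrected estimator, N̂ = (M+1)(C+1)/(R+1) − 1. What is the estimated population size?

N = 2391

N̂ = (155+1)(275+1)/(17+1) − 1 = 156·276/18 − 1
= 43056/18 − 1 = 2392 − 1 = 2391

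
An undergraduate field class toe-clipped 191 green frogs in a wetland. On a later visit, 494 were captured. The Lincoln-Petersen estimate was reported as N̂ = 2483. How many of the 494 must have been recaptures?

From N = M·C/R: R = M·C / N = 191·494 / 2483 = 94354 / 2483 = 38.

R = 38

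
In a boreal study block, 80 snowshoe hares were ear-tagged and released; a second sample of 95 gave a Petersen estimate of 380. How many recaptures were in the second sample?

R = 20

From N = M·C/R: R = M·C / N = 80·95 / 380 = 7600 / 380 = 20.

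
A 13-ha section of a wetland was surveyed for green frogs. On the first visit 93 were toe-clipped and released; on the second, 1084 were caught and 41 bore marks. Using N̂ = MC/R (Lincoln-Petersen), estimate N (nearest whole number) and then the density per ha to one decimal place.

density ≈ 189.2 green frogs per ha

N̂ = 93·1084/41 = 100812/41 ≈ 2458.8 → 2459
Density = N̂ / area = 2459 / 13 ≈ 189.15 → 189.2 per ha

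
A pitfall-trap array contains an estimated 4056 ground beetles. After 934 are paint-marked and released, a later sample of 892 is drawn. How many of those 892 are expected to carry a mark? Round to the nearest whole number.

expected recaptures ≈ 205

The marked fraction of the population is 934/4056, so in a sample of 892 expect C·(M/N) marked.
E[R] = 934 × 892 / 4056 = 833128 / 4056 ≈ 205.4 → 205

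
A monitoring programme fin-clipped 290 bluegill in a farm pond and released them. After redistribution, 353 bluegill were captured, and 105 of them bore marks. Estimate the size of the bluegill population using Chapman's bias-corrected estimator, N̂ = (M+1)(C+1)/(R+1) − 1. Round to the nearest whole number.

N̂ = (290+1)(353+1)/(105+1) − 1 = 291·354/106 − 1
= 103014/106 − 1 ≈ 971.8 − 1 ≈ 970.8 → 971

N ≈ 971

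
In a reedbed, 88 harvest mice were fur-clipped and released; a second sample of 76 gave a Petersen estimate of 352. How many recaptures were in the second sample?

From N = M·C/R: R = M·C / N = 88·76 / 352 = 6688 / 352 = 19.

R = 19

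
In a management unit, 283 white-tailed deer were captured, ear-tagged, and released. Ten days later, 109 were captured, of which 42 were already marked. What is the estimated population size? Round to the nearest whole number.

If marked individuals mix randomly, R/C ≈ M/N, giving N ≈ M·C/R.
N = (283 × 109) / 42 = 30847 / 42 ≈ 734.45 → 734

N ≈ 734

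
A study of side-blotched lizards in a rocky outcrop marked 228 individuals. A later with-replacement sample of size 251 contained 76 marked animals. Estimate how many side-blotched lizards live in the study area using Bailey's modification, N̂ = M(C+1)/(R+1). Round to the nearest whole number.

N ≈ 746

N̂ = 228·(251+1)/(76+1) = 228·252/77 = 57456/77 ≈ 746.2 → 746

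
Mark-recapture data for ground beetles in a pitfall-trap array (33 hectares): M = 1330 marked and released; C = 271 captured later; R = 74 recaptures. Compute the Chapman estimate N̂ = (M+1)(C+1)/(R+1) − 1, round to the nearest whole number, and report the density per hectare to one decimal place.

density ≈ 146.2 ground beetles per hectare

N̂ = 1331·272/75 − 1 = 362032/75 − 1 ≈ 4826.1 → 4826
Density = N̂ / area = 4826 / 33 ≈ 146.24 → 146.2 per hectare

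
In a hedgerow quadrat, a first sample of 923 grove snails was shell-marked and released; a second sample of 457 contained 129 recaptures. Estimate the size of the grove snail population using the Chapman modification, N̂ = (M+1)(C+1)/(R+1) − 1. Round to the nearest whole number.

N ≈ 3254

N̂ = (923+1)(457+1)/(129+1) − 1 = 924·458/130 − 1
= 423192/130 − 1 ≈ 3255.3 − 1 ≈ 3254.3 → 3254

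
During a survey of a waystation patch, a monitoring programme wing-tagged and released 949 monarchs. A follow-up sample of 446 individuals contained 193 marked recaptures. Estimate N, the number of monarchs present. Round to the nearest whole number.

N ≈ 2193

The marked fraction in the recapture sample should equal the marked fraction in the population: 193/446 = 949/N.
N = (949 × 446) / 193 = 423254 / 193 ≈ 2193.0 → 2193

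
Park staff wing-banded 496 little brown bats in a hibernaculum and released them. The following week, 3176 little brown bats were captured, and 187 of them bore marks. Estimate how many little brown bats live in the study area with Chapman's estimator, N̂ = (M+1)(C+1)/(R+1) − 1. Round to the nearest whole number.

N̂ = (496+1)(3176+1)/(187+1) − 1 = 497·3177/188 − 1
= 1578969/188 − 1 ≈ 8398.8 − 1 ≈ 8397.8 → 8398

N ≈ 8398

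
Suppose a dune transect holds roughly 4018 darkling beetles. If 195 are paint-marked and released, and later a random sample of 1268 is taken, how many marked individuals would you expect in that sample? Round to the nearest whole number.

expected recaptures ≈ 62

The marked fraction of the population is 195/4018, so in a sample of 1268 expect C·(M/N) marked.
E[R] = 195 × 1268 / 4018 = 247260 / 4018 ≈ 61.5 → 62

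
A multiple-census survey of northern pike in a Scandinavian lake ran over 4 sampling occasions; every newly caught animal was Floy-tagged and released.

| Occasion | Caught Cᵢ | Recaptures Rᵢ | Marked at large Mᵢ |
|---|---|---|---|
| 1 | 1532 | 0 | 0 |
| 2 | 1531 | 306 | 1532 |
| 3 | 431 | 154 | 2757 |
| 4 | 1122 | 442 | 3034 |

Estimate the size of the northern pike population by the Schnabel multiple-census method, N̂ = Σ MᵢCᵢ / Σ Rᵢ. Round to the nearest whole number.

Σ MᵢCᵢ = 0·1532 + 1532·1531 + 2757·431 + 3034·1122 = 0 + 2345492 + 1188267 + 3404148 = 6937907
Σ Rᵢ = 0 + 306 + 154 + 442 = 902
N̂ = 6937907 / 902 ≈ 7691.7 → 7692

N ≈ 7692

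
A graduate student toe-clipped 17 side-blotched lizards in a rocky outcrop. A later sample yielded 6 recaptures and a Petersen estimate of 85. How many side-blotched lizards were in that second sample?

From N = M·C/R: C = N·R / M = 85·6 / 17 = 510 / 17 = 30.

C = 30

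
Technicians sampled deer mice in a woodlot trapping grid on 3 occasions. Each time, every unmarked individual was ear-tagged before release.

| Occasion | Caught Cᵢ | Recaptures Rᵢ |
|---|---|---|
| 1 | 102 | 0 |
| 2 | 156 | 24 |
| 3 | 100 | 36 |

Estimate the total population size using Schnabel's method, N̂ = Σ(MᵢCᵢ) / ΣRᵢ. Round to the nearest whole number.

Marked at large before each occasion: Mᵢ = Σⱼ<ᵢ (Cⱼ − Rⱼ) → M1=0, M2=102, M3=234
Σ MᵢCᵢ = 0·102 + 102·156 + 234·100 = 0 + 15912 + 23400 = 39312
Σ Rᵢ = 0 + 24 + 36 = 60
N̂ = 39312 / 60 ≈ 655.2 → 655

N ≈ 655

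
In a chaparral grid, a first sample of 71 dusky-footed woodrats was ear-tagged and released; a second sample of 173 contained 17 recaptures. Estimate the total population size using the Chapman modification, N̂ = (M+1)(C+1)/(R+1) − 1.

N = 695

N̂ = (71+1)(173+1)/(17+1) − 1 = 72·174/18 − 1
= 12528/18 − 1 = 696 − 1 = 695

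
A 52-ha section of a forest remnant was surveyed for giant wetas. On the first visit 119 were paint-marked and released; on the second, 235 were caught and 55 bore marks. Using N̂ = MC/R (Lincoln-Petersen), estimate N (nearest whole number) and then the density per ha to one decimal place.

N̂ = 119·235/55 = 27965/55 ≈ 508.45 → 508
Density = N̂ / area = 508 / 52 ≈ 9.77 → 9.8 per ha

density ≈ 9.8 giant wetas per ha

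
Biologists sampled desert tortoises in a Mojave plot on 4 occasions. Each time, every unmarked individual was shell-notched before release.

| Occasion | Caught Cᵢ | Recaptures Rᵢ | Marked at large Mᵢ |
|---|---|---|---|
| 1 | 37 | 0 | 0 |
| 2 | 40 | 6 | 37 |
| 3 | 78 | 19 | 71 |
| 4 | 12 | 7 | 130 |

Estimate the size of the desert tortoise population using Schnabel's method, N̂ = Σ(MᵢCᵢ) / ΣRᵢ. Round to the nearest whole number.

Σ MᵢCᵢ = 0·37 + 37·40 + 71·78 + 130·12 = 0 + 1480 + 5538 + 1560 = 8578
Σ Rᵢ = 0 + 6 + 19 + 7 = 32
N̂ = 8578 / 32 ≈ 268.1 → 268

N ≈ 268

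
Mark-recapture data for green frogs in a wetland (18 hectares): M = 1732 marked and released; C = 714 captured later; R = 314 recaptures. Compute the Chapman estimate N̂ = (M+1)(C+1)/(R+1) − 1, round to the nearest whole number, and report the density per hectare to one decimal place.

N̂ = 1733·715/315 − 1 = 1239095/315 − 1 ≈ 3932.6 → 3933
Density = N̂ / area = 3933 / 18 ≈ 218.50 → 218.5 per hectare

density ≈ 218.5 green frogs per hectare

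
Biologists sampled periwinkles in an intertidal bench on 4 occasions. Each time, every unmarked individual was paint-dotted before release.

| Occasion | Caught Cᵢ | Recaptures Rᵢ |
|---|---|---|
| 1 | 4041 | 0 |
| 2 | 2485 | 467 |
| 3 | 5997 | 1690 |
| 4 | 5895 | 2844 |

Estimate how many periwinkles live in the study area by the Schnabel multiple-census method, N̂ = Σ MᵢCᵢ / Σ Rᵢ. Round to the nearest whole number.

N ≈ 21,493

Marked at large before each occasion: Mᵢ = Σⱼ<ᵢ (Cⱼ − Rⱼ) → M1=0, M2=4041, M3=6059, M4=10366
Σ MᵢCᵢ = 0·4041 + 4041·2485 + 6059·5997 + 10366·5895 = 0 + 10041885 + 36335823 + 61107570 = 107485278
Σ Rᵢ = 0 + 467 + 1690 + 2844 = 5001
N̂ = 107485278 / 5001 ≈ 21492.8 → 21493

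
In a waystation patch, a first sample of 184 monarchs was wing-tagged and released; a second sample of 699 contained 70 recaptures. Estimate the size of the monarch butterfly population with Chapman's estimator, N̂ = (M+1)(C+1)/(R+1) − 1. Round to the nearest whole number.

N ≈ 1823

N̂ = (184+1)(699+1)/(70+1) − 1 = 185·700/71 − 1
= 129500/71 − 1 ≈ 1823.9 − 1 ≈ 1822.9 → 1823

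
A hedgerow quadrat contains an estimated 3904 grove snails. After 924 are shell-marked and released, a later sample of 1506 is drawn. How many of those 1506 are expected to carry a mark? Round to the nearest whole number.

The marked fraction of the population is 924/3904, so in a sample of 1506 expect C·(M/N) marked.
E[R] = 924 × 1506 / 3904 = 1391544 / 3904 ≈ 356.4 → 356

expected recaptures ≈ 356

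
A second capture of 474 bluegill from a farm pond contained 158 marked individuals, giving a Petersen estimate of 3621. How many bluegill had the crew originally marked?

M = 1207

From N = M·C/R: M = N·R / C = 3621·158 / 474 = 572118 / 474 = 1207.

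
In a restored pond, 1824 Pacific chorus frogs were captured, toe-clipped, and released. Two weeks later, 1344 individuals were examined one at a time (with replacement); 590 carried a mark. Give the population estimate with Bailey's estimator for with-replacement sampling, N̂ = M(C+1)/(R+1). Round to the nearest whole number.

N̂ = 1824·(1344+1)/(590+1) = 1824·1345/591 = 2453280/591 ≈ 4151.1 → 4151

N ≈ 4151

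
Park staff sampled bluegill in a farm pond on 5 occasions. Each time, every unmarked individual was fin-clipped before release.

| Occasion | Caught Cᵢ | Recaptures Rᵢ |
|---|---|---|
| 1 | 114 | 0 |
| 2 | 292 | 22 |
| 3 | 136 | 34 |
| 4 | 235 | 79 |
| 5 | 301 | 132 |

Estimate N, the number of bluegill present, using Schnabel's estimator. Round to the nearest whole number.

Marked at large before each occasion: Mᵢ = Σⱼ<ᵢ (Cⱼ − Rⱼ) → M1=0, M2=114, M3=384, M4=486, M5=642
Σ MᵢCᵢ = 0·114 + 114·292 + 384·136 + 486·235 + 642·301 = 0 + 33288 + 52224 + 114210 + 193242 = 392964
Σ Rᵢ = 0 + 22 + 34 + 79 + 132 = 267
N̂ = 392964 / 267 ≈ 1471.8 → 1472

N ≈ 1472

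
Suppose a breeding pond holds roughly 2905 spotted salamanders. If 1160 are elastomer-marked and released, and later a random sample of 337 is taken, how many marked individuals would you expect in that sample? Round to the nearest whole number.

The marked fraction of the population is 1160/2905, so in a sample of 337 expect C·(M/N) marked.
E[R] = 1160 × 337 / 2905 = 390920 / 2905 ≈ 134.6 → 135

expected recaptures ≈ 135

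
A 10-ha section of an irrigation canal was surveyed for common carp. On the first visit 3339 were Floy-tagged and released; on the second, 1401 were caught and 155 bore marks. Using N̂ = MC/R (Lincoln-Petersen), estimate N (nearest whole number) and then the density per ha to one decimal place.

N̂ = 3339·1401/155 = 4677939/155 ≈ 30180.3 → 30180
Density = N̂ / area = 30180 / 10 = 3018.0 per ha

density ≈ 3018.0 common carp per ha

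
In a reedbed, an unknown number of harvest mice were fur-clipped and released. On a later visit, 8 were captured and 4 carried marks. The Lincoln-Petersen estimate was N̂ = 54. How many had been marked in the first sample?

From N = M·C/R: M = N·R / C = 54·4 / 8 = 216 / 8 = 27.

M = 27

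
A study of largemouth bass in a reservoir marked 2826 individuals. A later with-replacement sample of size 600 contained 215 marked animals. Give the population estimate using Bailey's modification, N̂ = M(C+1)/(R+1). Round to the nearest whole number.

N̂ = 2826·(600+1)/(215+1) = 2826·601/216 = 1698426/216 ≈ 7863.1 → 7863

N ≈ 7863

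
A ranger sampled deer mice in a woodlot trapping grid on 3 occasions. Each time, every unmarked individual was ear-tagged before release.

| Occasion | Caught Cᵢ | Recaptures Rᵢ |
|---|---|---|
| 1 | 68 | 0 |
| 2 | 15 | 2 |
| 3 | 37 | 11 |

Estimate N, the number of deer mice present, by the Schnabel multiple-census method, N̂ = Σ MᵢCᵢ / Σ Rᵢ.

N = 309

Marked at large before each occasion: Mᵢ = Σⱼ<ᵢ (Cⱼ − Rⱼ) → M1=0, M2=68, M3=81
Σ MᵢCᵢ = 0·68 + 68·15 + 81·37 = 0 + 1020 + 2997 = 4017
Σ Rᵢ = 0 + 2 + 11 = 13
N̂ = 4017 / 13 = 309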